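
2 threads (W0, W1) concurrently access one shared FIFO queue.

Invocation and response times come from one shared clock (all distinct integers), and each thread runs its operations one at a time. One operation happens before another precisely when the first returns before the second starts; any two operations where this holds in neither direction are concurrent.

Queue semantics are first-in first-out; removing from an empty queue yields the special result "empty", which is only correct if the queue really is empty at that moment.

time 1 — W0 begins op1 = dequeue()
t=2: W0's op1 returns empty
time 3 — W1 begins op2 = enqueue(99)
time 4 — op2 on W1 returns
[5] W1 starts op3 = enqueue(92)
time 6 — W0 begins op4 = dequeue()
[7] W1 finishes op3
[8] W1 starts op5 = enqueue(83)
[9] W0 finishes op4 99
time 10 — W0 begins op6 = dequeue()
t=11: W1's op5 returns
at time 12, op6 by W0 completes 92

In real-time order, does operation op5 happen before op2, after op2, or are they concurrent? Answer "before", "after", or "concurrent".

after

op5 spans [8,11], op2 spans [3,4]
resp(op2)=4 < inv(op5)=8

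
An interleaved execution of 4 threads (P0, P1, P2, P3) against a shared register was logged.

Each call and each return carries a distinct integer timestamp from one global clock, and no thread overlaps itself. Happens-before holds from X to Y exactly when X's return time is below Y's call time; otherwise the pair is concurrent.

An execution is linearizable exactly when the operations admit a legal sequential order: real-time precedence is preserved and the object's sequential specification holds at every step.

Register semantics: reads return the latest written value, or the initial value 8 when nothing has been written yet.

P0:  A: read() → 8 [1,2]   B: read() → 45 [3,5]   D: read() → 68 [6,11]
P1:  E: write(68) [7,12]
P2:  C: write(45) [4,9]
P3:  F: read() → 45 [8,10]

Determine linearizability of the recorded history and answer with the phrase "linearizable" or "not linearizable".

linearizable

a witness: A, C, B, F, E, D
after step 1 (A read() → 8): value 8
after step 2 (C write(45)): value 45
after step 3 (B read() → 45): value 45
after step 4 (F read() → 45): value 45
after step 5 (E write(68)): value 68
after step 6 (D read() → 68): value 68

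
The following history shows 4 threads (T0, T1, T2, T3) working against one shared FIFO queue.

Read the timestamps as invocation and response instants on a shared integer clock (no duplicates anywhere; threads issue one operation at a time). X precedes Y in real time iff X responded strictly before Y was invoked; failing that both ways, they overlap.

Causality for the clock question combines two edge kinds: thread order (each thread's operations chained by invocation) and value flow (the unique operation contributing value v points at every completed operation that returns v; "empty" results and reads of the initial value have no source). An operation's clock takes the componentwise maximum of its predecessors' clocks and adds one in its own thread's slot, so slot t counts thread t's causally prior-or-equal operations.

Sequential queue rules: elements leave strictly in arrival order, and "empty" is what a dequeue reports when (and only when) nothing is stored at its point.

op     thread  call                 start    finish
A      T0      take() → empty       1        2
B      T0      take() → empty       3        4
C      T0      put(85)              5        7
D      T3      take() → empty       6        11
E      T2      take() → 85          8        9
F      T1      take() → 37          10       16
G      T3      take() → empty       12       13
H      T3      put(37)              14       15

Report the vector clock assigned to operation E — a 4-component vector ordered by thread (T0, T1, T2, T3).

(3, 0, 1, 0)

VC(D, invoked at 6): no causal predecessors; +1 on T3 → (0, 0, 0, 1)
VC(A, invoked at 1): no causal predecessors; +1 on T0 → (1, 0, 0, 0)
merge at G (invoked 12): VC(D)=(0, 0, 0, 1), own-thread bump on T3 → (0, 0, 0, 2)
merge at B (invoked 3): VC(A)=(1, 0, 0, 0), own-thread bump on T0 → (2, 0, 0, 0)
merge at H (invoked 14): VC(G)=(0, 0, 0, 2), own-thread bump on T3 → (0, 0, 0, 3)
merge at C (invoked 5): VC(B)=(2, 0, 0, 0), own-thread bump on T0 → (3, 0, 0, 0)
merge at F (invoked 10): VC(H)=(0, 0, 0, 3), own-thread bump on T1 → (0, 1, 0, 3)
merge at E (invoked 8): VC(C)=(3, 0, 0, 0), own-thread bump on T2 → (3, 0, 1, 0)
target: VC(E) = (3, 0, 1, 0)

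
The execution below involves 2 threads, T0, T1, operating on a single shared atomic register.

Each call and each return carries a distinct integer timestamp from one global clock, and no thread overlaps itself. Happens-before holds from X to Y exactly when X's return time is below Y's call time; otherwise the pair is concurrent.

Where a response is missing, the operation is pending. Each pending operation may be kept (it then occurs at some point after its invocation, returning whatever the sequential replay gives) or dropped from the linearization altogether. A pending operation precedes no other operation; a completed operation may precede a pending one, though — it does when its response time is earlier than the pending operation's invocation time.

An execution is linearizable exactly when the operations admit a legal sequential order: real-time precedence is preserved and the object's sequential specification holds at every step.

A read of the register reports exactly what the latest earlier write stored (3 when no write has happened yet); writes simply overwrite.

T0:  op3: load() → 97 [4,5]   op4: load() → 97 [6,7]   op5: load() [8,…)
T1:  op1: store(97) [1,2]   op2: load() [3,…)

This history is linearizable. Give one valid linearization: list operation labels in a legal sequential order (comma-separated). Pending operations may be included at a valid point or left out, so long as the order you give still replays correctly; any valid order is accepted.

op1, op2, op3, op4

1. op1 store(97), leaving value 97
2. op2 load() (pending, included), leaving value 97
3. op3 load() → 97, leaving value 97
4. op4 load() → 97, leaving value 97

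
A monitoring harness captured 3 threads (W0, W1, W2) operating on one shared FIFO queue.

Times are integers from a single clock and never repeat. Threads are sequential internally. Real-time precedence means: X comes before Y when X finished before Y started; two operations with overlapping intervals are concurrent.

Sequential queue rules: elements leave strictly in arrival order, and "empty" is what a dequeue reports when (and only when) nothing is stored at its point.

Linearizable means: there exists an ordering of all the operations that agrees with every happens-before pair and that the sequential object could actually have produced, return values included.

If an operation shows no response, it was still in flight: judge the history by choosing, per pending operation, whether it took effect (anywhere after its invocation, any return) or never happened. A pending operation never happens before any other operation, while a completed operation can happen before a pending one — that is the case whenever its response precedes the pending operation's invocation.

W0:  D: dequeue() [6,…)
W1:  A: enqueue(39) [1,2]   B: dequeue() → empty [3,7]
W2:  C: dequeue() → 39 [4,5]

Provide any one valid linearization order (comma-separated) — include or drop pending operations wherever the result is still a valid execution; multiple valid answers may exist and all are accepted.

A, C, B

step 1: A enqueue(39) — queue <39>
step 2: C dequeue() → 39 — queue <>
step 3: B dequeue() → empty — queue <>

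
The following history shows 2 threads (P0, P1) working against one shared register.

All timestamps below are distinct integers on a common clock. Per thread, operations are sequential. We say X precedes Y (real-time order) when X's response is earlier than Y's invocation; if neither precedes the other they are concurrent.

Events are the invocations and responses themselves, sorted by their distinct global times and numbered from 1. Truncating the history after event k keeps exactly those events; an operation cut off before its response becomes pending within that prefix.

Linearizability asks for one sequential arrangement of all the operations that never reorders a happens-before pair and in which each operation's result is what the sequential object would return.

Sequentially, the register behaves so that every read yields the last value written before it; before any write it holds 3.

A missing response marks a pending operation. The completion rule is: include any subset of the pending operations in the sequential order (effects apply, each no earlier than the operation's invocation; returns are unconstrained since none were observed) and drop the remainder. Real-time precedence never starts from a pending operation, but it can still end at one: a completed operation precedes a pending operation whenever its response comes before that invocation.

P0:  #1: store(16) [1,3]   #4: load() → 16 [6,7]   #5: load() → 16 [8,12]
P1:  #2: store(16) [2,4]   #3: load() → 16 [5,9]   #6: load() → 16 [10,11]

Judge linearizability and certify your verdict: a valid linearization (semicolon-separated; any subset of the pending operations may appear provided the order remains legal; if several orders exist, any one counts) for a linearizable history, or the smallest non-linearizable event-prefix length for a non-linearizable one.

step 1: #1 store(16) — value 16
step 2: #2 store(16) — value 16
step 3: #3 load() → 16 — value 16
step 4: #4 load() → 16 — value 16
step 5: #5 load() → 16 — value 16
step 6: #6 load() → 16 — value 16

linearizable — witness: #1; #2; #3; #4; #5; #6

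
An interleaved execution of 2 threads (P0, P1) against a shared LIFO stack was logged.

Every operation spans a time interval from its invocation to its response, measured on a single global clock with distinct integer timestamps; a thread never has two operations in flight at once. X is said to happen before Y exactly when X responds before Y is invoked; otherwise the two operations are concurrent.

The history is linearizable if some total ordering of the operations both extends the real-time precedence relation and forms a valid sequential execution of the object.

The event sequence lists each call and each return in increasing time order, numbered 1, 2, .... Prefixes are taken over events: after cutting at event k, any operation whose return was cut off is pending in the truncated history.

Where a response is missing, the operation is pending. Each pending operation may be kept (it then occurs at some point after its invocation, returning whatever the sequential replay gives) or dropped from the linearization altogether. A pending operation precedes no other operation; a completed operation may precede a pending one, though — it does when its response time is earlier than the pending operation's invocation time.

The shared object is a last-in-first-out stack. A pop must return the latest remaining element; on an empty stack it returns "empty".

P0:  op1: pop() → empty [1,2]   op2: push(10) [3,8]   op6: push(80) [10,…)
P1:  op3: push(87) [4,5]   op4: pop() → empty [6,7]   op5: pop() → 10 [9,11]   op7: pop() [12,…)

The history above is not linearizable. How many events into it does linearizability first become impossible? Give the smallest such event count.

events 1..6 are still linearizable — one witness is op1, op2, op3:
1. op1 pop() → empty, leaving stack <>
2. op2 push(10) (pending, included), leaving stack <10>
3. op3 push(87), leaving stack <10,87>
once event 7 joins (op4's response, time 7), exhaustive search finds no witness
no escape via the 1 pending operation (op2): every completion choice fails
take op1, op3, op4 (pending dropped): step 3 already fails, because op4 pop() → empty cannot occur there

7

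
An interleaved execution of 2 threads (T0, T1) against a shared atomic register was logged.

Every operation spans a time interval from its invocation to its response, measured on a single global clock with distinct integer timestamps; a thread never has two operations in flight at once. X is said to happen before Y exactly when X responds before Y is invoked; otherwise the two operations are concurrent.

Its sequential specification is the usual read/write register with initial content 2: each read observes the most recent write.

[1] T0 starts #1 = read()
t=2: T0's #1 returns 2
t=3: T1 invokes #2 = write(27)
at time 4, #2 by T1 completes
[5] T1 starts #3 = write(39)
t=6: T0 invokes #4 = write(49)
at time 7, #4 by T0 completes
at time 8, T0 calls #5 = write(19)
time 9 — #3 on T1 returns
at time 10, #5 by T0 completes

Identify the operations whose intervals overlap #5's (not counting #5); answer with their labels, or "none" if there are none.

concurrent with #5 ([8,10]): every op whose interval crosses 8..10
#1 [1,2]: before
#2 [3,4]: before
#3 [5,9]: concurrent
#4 [6,7]: before

#3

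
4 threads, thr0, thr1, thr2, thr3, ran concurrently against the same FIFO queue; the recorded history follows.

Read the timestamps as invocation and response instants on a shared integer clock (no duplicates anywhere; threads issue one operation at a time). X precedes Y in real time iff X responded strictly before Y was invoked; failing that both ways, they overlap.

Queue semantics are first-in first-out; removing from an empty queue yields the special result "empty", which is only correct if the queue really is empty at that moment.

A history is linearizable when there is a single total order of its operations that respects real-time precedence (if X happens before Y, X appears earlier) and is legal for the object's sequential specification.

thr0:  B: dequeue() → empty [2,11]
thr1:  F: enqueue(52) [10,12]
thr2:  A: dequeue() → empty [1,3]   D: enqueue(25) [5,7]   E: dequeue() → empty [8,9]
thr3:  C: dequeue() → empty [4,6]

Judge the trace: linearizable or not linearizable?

cut after 10 events: linearizable; cut after 11 events (B responds, time 11): not linearizable
real-time-consistent orders of the 5 completed operations: 10 — all fail the FIFO queue replay
including or dropping the 1 pending operation (F) in any combination fails
sample order A, B, C, D, E (pending dropped) stalls at step 5 — E dequeue() → empty has no legal effect
sample order A, B, D, C, E (pending dropped) stalls at step 4 — C dequeue() → empty has no legal effect

not linearizable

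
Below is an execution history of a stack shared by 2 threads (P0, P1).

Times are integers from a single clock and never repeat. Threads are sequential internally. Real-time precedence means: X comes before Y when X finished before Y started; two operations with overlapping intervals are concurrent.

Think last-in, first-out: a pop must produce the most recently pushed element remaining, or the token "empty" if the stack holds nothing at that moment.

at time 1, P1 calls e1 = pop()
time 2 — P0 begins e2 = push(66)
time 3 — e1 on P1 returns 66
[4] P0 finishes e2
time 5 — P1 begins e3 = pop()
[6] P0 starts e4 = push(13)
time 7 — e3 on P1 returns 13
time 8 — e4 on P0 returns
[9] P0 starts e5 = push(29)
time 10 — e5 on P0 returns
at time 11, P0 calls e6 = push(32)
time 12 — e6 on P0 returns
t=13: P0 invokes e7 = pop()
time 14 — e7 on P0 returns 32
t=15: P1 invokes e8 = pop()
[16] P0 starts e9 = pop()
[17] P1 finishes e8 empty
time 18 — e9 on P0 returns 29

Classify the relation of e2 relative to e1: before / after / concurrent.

concurrent

e2 spans [2,4], e1 spans [1,3]
the intervals overlap in both directions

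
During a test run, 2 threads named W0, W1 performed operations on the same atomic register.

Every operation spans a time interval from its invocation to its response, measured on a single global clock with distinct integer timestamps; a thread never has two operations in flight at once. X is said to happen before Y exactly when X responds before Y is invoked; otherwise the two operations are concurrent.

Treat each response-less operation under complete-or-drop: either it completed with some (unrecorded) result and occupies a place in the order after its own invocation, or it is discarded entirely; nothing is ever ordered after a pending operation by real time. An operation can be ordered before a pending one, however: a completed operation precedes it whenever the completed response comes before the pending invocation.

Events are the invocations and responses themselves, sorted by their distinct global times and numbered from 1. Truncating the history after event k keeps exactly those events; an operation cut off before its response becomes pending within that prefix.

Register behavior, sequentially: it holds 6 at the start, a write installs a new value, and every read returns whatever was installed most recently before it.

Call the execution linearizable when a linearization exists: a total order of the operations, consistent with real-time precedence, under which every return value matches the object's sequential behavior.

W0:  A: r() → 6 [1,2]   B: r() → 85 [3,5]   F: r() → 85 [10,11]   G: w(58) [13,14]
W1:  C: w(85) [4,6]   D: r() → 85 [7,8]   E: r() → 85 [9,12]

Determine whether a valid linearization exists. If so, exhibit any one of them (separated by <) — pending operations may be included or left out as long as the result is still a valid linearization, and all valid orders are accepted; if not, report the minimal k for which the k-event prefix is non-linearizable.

after step 1 (A r() → 6): value 6
after step 2 (C w(85)): value 85
after step 3 (B r() → 85): value 85
after step 4 (D r() → 85): value 85
after step 5 (E r() → 85): value 85
after step 6 (F r() → 85): value 85
after step 7 (G w(58)): value 58

linearizable — witness: A < C < B < D < E < F < G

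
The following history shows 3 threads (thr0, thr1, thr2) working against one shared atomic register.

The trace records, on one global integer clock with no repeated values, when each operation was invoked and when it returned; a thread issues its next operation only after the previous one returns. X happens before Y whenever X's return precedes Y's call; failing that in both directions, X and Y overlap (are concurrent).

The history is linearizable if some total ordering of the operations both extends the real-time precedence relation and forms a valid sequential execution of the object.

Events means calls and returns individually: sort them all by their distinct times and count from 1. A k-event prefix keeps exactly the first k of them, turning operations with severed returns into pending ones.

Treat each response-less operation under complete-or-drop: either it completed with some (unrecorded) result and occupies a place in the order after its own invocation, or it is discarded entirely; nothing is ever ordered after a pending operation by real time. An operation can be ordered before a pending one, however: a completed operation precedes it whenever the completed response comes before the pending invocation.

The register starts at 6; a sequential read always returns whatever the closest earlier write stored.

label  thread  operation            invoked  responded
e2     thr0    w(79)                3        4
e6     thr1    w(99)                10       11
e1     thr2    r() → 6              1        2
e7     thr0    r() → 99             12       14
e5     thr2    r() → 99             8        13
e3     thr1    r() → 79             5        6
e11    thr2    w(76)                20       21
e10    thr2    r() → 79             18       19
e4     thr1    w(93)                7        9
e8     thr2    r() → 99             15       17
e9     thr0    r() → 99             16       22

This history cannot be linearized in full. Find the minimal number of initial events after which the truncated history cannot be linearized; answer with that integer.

19

events 1..18 are linearizable, e.g. via e1, e2, e3, e4, e6, e5, e7, e8:
step 1: e1 r() → 6 — value 6
step 2: e2 w(79) — value 79
step 3: e3 r() → 79 — value 79
step 4: e4 w(93) — value 93
step 5: e6 w(99) — value 99
step 6: e5 r() → 99 — value 99
step 7: e7 r() → 99 — value 99
step 8: e8 r() → 99 — value 99
event 19 — e10's response, time 19 — after it, nothing linearizes
completion choices over the 1 pending operation (e9) were checked; none helps
for example e1, e2, e3, e4, e5, e6, e7, e8, e10 (pending dropped) fails at step 5: e5 r() → 99 is not legal there
for example e1, e2, e3, e4, e6, e5, e7, e8, e10 (pending dropped) fails at step 9: e10 r() → 79 is not legal there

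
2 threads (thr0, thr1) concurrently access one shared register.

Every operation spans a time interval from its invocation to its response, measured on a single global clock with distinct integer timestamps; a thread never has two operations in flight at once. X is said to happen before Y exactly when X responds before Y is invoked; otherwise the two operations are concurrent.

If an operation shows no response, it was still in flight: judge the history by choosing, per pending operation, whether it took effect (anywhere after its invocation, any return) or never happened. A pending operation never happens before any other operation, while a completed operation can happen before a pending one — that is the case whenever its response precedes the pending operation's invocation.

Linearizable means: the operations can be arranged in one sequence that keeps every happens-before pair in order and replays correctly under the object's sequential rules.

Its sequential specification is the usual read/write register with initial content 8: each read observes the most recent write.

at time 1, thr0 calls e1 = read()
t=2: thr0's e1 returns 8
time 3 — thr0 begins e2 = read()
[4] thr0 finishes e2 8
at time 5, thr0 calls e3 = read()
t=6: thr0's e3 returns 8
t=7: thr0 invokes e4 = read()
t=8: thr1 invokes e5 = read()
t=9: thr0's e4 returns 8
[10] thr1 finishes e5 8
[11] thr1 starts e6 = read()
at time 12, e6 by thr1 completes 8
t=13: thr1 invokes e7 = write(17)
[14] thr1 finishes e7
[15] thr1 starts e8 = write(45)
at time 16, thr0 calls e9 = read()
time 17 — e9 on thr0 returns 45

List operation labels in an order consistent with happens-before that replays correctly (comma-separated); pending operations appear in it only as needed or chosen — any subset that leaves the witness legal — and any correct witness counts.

e1, e2, e3, e4, e5, e6, e7, e8, e9

step 1: e1 read() → 8 — value 8
step 2: e2 read() → 8 — value 8
step 3: e3 read() → 8 — value 8
step 4: e4 read() → 8 — value 8
step 5: e5 read() → 8 — value 8
step 6: e6 read() → 8 — value 8
step 7: e7 write(17) — value 17
step 8: e8 write(45) (pending, included) — value 45
step 9: e9 read() → 45 — value 45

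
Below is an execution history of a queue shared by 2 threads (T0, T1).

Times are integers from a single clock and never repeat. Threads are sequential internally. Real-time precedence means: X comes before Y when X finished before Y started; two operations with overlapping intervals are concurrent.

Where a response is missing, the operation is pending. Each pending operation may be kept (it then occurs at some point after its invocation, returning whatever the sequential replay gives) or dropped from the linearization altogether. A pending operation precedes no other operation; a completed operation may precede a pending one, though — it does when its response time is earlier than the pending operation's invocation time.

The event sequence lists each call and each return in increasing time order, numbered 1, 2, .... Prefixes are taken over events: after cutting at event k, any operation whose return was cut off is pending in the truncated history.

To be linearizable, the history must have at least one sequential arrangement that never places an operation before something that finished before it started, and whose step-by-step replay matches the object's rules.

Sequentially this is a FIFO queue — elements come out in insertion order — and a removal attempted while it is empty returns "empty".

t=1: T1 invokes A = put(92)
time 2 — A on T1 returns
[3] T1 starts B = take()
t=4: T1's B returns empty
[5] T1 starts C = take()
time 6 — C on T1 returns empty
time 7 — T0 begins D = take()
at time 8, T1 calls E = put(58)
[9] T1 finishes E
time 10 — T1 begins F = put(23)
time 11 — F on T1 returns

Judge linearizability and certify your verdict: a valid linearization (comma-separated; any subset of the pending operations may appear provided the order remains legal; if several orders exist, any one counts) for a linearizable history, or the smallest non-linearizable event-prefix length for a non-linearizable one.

already the first 4 events (up to B's response at time 4) admit no linearization; the first 3 still do
one real-time candidate order over the 2 completed operations — the queue replay rejects it
one such order, A, B, breaks at step 2 where B take() → empty is illegal

not linearizable — minimal violating prefix: 4 events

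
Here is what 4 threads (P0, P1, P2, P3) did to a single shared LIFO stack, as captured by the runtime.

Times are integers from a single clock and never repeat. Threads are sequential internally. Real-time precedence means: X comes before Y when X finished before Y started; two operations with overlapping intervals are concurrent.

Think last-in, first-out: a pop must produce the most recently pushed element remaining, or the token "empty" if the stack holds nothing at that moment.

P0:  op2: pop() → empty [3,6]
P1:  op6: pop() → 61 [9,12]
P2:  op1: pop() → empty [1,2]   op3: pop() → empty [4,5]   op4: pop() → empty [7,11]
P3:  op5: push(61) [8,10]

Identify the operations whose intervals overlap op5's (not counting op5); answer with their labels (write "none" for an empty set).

op5 runs from 8 to 10; window-overlapping ops are concurrent
op1 [1,2]: before
op2 [3,6]: before
op3 [4,5]: before
op4 [7,11]: concurrent
op6 [9,12]: concurrent

op4, op6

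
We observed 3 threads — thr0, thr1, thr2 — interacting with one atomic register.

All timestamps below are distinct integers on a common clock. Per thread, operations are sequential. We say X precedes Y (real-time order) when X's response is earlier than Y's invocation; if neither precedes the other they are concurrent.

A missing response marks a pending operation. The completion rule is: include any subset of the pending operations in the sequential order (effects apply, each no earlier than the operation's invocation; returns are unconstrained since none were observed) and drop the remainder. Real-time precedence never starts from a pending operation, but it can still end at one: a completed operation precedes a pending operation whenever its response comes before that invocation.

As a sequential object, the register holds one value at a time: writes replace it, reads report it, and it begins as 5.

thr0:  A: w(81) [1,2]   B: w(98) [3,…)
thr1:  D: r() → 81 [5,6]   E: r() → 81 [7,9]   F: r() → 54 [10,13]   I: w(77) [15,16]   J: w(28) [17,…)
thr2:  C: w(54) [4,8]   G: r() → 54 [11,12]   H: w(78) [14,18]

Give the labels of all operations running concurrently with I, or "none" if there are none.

B, H

overlap test against I [15,16]: concurrent iff the interval meets 15..16
A [1,2]: before
B [3,…): concurrent
C [4,8]: before
D [5,6]: before
E [7,9]: before
F [10,13]: before
G [11,12]: before
H [14,18]: concurrent
J [17,…): after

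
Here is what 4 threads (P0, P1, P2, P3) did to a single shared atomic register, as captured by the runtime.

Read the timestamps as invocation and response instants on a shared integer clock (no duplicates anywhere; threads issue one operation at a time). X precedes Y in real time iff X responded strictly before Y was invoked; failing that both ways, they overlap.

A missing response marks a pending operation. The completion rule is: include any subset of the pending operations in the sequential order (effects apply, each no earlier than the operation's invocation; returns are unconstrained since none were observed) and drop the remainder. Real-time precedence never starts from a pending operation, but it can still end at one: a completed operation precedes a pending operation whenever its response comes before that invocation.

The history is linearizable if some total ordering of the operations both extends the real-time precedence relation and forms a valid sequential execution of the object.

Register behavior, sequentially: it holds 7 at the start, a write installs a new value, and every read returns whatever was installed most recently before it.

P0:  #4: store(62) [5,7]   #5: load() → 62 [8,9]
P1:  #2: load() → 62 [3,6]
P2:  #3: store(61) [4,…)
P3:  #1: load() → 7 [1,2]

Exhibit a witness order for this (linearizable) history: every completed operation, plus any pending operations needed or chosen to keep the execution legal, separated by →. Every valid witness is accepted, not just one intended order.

#1 → #3 → #4 → #2 → #5

1. #1 load() → 7, leaving value 7
2. #3 store(61) (pending, included), leaving value 61
3. #4 store(62), leaving value 62
4. #2 load() → 62, leaving value 62
5. #5 load() → 62, leaving value 62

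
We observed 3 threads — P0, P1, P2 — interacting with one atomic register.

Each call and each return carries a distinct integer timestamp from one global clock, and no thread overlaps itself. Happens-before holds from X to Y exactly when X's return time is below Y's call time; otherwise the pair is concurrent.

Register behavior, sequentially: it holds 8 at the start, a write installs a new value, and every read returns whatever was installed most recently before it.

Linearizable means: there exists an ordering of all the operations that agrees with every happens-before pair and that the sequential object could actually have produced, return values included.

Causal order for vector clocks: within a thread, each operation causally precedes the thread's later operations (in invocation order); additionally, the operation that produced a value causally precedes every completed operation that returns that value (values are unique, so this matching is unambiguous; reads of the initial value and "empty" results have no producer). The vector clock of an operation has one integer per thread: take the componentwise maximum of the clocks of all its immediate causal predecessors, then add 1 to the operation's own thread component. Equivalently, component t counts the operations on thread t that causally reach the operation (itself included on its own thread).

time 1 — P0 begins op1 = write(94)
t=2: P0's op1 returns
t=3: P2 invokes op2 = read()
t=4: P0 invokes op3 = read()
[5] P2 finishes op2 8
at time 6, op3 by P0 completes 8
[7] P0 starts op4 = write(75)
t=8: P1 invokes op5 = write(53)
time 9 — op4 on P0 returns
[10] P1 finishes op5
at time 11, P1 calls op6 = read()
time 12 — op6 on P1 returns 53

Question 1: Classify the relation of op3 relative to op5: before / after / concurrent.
before

op3 spans [4,6], op5 spans [8,10]
resp(op3)=6 < inv(op5)=8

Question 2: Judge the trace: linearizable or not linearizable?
not linearizable

prefix check: 1..4 passes, 1..5 fails once op2's time-5 response joins
a single order respects real time; the 2 completed atomic register operations fail replay along it
no completion choice of the 1 pending operation (op3) rescues it — every subset was tried
take op1, op2 (pending dropped): step 2 already fails, because op2 read() → 8 cannot occur there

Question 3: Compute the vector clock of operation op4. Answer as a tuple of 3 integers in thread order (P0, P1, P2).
(3, 0, 0)

op2 (invocation 3): nothing precedes it; P2's component alone gives (0, 0, 1)
op5 (invocation 8): nothing precedes it; P1's component alone gives (0, 1, 0)
op1 (invocation 1): nothing precedes it; P0's component alone gives (1, 0, 0)
from VC(op5)=(0, 1, 0), op6 (invoked 11) maxes components and bumps P1 → (0, 2, 0)
from VC(op1)=(1, 0, 0), op3 (invoked 4) maxes components and bumps P0 → (2, 0, 0)
from VC(op3)=(2, 0, 0), op4 (invoked 7) maxes components and bumps P0 → (3, 0, 0)
target: VC(op4) = (3, 0, 0)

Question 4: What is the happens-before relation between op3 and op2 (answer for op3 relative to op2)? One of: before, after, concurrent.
concurrent

op3 spans [4,6], op2 spans [3,5]
the intervals overlap in both directions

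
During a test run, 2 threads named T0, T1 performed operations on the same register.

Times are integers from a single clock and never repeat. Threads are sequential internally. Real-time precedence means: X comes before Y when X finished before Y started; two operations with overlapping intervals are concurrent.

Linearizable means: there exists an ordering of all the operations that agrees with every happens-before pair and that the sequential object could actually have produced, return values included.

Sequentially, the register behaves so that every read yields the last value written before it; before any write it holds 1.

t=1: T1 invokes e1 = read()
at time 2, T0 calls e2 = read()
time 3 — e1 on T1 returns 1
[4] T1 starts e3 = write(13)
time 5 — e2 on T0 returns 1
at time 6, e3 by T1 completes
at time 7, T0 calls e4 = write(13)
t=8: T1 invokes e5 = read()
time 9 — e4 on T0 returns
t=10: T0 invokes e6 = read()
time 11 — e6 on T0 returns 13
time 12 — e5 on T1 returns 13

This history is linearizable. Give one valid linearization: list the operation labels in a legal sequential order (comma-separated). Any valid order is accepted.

1. e1 read() → 1, leaving value 1
2. e2 read() → 1, leaving value 1
3. e3 write(13), leaving value 13
4. e4 write(13), leaving value 13
5. e5 read() → 13, leaving value 13
6. e6 read() → 13, leaving value 13

e1, e2, e3, e4, e5, e6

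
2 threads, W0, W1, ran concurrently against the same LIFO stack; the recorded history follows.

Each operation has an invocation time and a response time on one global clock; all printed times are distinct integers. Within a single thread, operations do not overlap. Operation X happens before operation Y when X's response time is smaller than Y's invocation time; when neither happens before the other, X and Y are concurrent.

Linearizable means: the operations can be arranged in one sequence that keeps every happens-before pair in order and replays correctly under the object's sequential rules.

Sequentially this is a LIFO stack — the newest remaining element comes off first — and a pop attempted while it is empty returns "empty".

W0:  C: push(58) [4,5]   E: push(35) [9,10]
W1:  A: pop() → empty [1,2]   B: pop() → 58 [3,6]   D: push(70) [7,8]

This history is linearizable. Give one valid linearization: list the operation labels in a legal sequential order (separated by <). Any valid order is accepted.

step 1: A pop() → empty — stack <>
step 2: C push(58) — stack <58>
step 3: B pop() → 58 — stack <>
step 4: D push(70) — stack <70>
step 5: E push(35) — stack <70,35>

A < C < B < D < E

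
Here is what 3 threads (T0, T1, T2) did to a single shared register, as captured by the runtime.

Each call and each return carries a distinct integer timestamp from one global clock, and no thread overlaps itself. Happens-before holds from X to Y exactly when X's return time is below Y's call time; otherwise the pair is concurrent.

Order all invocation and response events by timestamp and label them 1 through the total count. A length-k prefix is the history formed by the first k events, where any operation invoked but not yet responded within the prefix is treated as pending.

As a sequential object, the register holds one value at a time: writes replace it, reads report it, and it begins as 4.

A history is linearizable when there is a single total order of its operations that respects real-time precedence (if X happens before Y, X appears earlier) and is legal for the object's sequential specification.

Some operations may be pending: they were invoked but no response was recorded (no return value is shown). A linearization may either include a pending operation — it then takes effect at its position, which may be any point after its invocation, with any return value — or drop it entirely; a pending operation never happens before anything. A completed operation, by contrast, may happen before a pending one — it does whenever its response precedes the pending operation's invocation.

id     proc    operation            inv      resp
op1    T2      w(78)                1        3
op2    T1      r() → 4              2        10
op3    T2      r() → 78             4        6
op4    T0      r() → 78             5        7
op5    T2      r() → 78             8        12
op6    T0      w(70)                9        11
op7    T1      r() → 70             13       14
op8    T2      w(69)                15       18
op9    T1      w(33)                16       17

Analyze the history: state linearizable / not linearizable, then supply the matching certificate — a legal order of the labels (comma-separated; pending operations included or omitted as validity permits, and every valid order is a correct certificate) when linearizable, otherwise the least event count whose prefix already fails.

after step 1 (op2 r() → 4): value 4
after step 2 (op1 w(78)): value 78
after step 3 (op3 r() → 78): value 78
after step 4 (op4 r() → 78): value 78
after step 5 (op5 r() → 78): value 78
after step 6 (op6 w(70)): value 70
after step 7 (op7 r() → 70): value 70
after step 8 (op8 w(69)): value 69
after step 9 (op9 w(33)): value 33

linearizable — witness: op2, op1, op3, op4, op5, op6, op7, op8, op9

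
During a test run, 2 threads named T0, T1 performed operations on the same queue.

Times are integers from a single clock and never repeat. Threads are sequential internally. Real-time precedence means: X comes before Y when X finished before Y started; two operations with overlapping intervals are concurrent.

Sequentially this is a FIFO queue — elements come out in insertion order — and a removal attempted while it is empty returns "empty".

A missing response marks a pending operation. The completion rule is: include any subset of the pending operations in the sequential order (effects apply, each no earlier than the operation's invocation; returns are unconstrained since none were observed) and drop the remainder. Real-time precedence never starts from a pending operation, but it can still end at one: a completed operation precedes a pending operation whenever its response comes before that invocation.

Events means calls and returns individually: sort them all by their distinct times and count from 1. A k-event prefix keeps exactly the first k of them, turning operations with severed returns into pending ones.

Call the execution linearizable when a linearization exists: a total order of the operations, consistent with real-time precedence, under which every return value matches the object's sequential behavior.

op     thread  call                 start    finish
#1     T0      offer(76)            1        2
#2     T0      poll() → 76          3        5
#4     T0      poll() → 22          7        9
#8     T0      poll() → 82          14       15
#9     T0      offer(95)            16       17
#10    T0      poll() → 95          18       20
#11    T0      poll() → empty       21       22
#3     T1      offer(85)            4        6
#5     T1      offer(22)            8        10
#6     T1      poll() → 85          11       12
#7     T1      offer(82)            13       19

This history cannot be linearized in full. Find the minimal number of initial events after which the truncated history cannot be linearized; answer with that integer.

events 1..8 are linearizable; a witness order is #1, #2, #3:
step 1: #1 offer(76) — queue <76>
step 2: #2 poll() → 76 — queue <>
step 3: #3 offer(85) — queue <85>
at event 9 (#4's time-9 response) nothing linearizes any more
include/drop combinations of the 1 pending operation (#5) were all tried; none helps
take #1, #2, #3, #4 (pending dropped): step 4 already fails, because #4 poll() → 22 cannot occur there
take #1, #3, #2, #4 (pending dropped): step 4 already fails, because #4 poll() → 22 cannot occur there

9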